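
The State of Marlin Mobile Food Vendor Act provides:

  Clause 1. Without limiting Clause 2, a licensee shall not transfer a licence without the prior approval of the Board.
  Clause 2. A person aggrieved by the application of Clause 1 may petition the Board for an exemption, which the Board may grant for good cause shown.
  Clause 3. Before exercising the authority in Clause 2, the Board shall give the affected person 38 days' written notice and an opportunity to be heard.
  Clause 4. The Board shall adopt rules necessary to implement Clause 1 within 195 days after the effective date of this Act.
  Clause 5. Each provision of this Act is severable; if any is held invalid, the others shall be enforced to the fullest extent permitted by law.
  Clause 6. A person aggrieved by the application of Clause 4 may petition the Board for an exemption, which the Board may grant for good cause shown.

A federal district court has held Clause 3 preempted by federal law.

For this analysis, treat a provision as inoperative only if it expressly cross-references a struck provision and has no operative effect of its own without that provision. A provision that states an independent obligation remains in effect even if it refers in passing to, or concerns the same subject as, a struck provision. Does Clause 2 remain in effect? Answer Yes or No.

Yes

Clause 3 is struck. No other provision's operative terms depend on Clause 3. Under the severability clause in Clause 5, the remaining provisions continue in force. Clause 1, Clause 2, Clause 4, Clause 5, and Clause 6 remain in effect. Clause 2 is among the surviving provisions, so the answer is yes.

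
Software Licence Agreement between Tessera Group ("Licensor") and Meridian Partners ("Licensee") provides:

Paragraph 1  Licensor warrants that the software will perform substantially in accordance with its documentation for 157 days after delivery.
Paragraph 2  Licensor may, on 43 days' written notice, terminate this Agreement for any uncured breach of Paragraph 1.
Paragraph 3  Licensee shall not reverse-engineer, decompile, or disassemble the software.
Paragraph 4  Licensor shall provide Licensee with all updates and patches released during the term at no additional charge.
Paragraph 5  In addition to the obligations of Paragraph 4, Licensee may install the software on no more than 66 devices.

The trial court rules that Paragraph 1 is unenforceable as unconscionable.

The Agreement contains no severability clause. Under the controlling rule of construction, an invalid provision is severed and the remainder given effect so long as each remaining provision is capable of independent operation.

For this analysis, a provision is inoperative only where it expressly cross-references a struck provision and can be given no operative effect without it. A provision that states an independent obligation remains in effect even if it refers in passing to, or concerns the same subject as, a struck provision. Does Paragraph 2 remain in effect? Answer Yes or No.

Paragraph 1 is struck. Paragraph 2 merely fixes the termination right for breach of Paragraph 1; with Paragraph 1 gone it has nothing to operate on and falls away. With no severability clause, the stated default rule severs what cannot stand and enforces each remaining provision that can operate on its own. That leaves Paragraph 3, Paragraph 4, and Paragraph 5 in effect. Paragraph 2 is among the inoperative provisions, so the answer is no.

No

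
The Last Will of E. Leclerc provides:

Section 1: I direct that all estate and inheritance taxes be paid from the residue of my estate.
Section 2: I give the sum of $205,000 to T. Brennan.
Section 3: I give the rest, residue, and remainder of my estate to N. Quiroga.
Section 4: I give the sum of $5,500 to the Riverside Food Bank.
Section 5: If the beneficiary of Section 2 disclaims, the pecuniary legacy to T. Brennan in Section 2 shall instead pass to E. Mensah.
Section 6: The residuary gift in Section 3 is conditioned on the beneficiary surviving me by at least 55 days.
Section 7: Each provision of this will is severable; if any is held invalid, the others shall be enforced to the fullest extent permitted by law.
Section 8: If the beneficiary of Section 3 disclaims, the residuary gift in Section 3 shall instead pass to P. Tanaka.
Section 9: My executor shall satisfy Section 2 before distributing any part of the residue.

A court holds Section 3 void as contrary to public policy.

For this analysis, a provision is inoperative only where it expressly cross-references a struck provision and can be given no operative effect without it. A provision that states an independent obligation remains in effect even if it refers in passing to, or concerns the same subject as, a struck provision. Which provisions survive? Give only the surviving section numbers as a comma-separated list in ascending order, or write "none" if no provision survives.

Section 3 is struck. The only function of Section 6 is the survivorship condition on Section 3, so it cannot stand once Section 3 is removed. Section 8 operates only by reference to Section 3, so it falls with Section 3. Under the severability clause in Section 7, the remaining provisions continue in force. Section 1, Section 2, Section 4, Section 5, Section 7, and Section 9 remain in effect.

1, 2, 4, 5, 7, 9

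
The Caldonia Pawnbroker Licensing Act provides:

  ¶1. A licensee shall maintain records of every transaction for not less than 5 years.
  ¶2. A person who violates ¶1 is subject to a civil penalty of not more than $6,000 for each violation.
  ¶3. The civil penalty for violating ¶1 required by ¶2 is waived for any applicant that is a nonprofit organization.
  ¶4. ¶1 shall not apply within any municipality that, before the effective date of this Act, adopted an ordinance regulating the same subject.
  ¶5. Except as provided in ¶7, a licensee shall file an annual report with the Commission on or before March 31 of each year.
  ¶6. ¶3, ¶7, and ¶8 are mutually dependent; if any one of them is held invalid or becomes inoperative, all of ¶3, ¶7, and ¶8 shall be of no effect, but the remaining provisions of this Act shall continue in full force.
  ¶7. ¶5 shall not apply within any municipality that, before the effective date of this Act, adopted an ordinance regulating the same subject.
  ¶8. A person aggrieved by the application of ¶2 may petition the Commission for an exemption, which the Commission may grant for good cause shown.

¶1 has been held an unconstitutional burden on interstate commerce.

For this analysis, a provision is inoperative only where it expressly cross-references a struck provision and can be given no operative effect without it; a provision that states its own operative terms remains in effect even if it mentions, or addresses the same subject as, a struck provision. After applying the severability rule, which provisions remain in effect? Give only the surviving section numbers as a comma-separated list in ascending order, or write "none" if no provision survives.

5, 6

¶1 is struck. ¶2 merely fixes the civil penalty for violating ¶1; with ¶1 gone it has nothing to operate on and falls away. ¶4 operates only by reference to ¶1, so it falls with ¶1. ¶3 has no operative effect of its own apart from ¶2 and is therefore inoperative. ¶8 merely fixes the exemption procedure for ¶2; with ¶2 gone it has nothing to operate on and falls away. ¶5 mentions ¶7 but its own obligation stands independently of ¶7, so ¶5 is not affected. ¶6 declares ¶3, ¶7, and ¶8 mutually dependent; since one of them has fallen, all of them are of no effect. That brings down ¶7 as well. The remainder continues in force under ¶6. The provisions still in force are ¶5 and ¶6.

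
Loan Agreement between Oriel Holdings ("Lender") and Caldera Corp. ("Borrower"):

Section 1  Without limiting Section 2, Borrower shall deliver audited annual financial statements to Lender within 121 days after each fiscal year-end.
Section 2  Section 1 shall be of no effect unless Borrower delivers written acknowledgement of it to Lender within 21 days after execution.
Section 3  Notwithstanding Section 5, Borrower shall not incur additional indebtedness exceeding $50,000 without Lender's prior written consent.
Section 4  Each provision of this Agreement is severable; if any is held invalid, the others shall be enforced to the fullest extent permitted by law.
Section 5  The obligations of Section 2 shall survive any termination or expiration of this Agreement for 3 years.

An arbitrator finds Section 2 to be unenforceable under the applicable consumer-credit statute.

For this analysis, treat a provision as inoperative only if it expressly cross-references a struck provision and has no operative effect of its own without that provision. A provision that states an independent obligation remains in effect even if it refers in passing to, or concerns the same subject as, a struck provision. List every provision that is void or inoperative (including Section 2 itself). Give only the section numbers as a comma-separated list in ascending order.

2, 5

Section 2 is struck. Section 5 operates only by reference to Section 2, so it falls with Section 2. Section 1 mentions Section 2 but its own obligation stands independently of Section 2, so Section 1 is not affected. Section 3 mentions Section 5 but its own obligation stands independently of Section 5, so Section 3 is not affected. Under the severability clause in Section 4, the remaining provisions continue in force. That leaves Section 1, Section 3, and Section 4 in effect.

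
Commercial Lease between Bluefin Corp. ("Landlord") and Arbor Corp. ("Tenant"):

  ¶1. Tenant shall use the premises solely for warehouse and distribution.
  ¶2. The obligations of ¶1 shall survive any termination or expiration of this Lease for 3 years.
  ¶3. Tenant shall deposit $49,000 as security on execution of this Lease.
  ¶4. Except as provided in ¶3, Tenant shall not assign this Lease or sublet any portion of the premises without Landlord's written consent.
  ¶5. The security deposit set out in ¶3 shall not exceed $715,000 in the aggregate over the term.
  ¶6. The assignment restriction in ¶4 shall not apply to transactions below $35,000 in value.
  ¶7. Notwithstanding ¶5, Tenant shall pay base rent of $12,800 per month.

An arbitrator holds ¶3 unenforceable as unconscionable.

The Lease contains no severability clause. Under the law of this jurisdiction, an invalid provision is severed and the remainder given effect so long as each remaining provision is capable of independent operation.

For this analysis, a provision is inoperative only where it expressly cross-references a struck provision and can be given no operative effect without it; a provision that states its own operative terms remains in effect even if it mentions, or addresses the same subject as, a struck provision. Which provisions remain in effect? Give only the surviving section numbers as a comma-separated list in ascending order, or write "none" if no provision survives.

¶3 is struck. ¶5 does nothing except set the aggregate cap on the security deposit by reference to ¶3; with ¶3 gone it has no independent effect and is inoperative. ¶7 mentions ¶5 but its own obligation stands independently of ¶5, so ¶7 is not affected. Although ¶4 refers to ¶3, its operative terms do not depend on ¶3, so it remains in effect. With no severability clause, the stated default rule severs what cannot stand and enforces each remaining provision that can operate on its own. ¶1, ¶2, ¶4, ¶6, and ¶7 remain in effect.

1, 2, 4, 6, 7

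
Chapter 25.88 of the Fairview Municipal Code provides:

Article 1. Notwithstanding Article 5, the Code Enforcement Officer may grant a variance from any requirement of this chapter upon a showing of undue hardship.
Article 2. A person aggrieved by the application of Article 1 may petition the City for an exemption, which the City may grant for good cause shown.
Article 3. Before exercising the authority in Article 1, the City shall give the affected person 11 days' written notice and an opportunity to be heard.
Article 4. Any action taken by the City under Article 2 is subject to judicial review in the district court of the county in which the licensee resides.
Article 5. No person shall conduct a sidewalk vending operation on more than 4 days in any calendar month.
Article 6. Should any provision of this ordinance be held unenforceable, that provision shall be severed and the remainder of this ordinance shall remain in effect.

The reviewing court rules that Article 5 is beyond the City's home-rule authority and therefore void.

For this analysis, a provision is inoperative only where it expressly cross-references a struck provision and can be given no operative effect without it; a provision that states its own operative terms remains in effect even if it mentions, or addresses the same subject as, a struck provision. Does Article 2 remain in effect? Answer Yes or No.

Yes

Article 5 is struck. Article 1 mentions Article 5 but its own obligation stands independently of Article 5, so Article 1 is not affected. Nothing else in the ordinance is defined by reference to Article 5. Article 6 is a severability clause and preserves every provision that can still be given independent effect. Article 1, Article 2, Article 3, Article 4, and Article 6 remain in effect. Article 2 is among the surviving provisions, so the answer is yes.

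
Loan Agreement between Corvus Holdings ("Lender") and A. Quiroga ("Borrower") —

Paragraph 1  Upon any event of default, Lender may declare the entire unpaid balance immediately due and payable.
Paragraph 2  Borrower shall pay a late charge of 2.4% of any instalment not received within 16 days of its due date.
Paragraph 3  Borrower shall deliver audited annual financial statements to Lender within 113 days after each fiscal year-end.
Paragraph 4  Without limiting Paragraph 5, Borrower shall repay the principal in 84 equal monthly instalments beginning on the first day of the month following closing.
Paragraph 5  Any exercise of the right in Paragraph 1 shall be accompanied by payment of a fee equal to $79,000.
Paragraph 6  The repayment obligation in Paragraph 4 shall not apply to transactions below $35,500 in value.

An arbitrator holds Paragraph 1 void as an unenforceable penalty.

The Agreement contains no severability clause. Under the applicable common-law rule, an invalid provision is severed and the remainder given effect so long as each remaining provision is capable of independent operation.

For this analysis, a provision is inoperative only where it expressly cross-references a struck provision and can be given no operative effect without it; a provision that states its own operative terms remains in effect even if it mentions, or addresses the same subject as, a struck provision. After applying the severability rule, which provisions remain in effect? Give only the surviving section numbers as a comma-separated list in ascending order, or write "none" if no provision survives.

2, 3, 4, 6

Paragraph 1 is struck. Paragraph 5 has no operative effect of its own apart from Paragraph 1 and is therefore inoperative. Paragraph 4 mentions Paragraph 5 but its own obligation stands independently of Paragraph 5, so Paragraph 4 is not affected. Under the stated default rule, only provisions that cannot operate independently fall away; the rest are enforced. The provisions still in force are Paragraph 2, Paragraph 3, Paragraph 4, and Paragraph 6.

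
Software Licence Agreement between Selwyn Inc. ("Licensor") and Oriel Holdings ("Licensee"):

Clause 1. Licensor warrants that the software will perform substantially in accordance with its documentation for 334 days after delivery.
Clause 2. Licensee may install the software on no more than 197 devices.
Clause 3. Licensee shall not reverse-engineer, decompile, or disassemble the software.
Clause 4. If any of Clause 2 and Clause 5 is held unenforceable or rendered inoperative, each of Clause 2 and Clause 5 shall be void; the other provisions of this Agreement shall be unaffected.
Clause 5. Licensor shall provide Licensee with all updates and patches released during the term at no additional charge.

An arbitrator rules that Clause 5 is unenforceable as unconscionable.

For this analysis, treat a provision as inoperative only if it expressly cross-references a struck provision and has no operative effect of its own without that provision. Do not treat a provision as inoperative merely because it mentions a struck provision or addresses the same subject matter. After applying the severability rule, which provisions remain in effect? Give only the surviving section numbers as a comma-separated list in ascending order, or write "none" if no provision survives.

Clause 5 is struck. Nothing else in the Agreement is defined by reference to Clause 5. Clause 4 declares Clause 2 and Clause 5 mutually dependent; since one of them has fallen, all of them are of no effect. That brings down Clause 2 as well. The remainder continues in force under Clause 4. The provisions still in force are Clause 1, Clause 3, and Clause 4.

1, 3, 4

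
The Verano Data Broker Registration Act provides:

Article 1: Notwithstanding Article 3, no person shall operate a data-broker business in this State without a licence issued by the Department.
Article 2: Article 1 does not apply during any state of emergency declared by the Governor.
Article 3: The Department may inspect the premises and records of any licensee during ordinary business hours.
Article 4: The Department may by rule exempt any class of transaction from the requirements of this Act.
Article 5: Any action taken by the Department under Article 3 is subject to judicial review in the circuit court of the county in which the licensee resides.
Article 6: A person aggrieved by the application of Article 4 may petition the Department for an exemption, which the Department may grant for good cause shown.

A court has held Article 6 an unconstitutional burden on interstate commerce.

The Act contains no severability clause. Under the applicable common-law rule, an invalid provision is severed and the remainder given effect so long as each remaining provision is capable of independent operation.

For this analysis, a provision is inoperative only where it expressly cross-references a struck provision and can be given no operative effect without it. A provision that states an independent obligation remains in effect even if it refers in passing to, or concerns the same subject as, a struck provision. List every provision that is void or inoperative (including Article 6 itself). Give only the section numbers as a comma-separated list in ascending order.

6

Article 6 is struck. Nothing else in the Act is defined by reference to Article 6. Under the stated default rule, only provisions that cannot operate independently fall away; the rest are enforced. That leaves Article 1, Article 2, Article 3, Article 4, and Article 5 in effect.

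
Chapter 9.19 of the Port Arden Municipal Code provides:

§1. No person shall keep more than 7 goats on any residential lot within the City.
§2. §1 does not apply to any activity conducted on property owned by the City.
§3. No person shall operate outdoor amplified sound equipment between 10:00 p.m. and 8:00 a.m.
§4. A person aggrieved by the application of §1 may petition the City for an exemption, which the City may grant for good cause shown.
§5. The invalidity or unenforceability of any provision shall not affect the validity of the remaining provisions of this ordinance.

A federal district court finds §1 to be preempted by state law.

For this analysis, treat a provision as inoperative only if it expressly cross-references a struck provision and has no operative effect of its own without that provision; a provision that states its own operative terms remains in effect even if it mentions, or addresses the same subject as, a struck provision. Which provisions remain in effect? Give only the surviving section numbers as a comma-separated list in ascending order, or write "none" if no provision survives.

§1 is struck. The only function of §2 is the public-property exemption from §1, so it cannot stand once §1 is removed. §4 merely fixes the exemption procedure for §1; with §1 gone it has nothing to operate on and falls away. Under the severability clause in §5, the remaining provisions continue in force. The provisions still in force are §3 and §5.

3, 5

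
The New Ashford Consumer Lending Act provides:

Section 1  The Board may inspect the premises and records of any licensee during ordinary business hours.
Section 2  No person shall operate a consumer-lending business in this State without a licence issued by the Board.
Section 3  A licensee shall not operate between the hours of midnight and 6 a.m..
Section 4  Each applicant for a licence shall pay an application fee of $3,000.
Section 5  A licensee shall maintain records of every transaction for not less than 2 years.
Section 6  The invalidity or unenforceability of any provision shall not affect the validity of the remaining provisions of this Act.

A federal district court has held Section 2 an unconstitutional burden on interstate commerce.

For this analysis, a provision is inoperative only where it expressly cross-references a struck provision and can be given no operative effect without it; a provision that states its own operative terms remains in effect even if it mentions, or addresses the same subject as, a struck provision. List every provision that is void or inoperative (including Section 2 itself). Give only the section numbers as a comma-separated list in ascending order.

2

Section 2 is struck. Nothing else in the Act is defined by reference to Section 2. Section 6 is a severability clause and preserves every provision that can still be given independent effect. The provisions still in force are Section 1, Section 3, Section 4, Section 5, and Section 6.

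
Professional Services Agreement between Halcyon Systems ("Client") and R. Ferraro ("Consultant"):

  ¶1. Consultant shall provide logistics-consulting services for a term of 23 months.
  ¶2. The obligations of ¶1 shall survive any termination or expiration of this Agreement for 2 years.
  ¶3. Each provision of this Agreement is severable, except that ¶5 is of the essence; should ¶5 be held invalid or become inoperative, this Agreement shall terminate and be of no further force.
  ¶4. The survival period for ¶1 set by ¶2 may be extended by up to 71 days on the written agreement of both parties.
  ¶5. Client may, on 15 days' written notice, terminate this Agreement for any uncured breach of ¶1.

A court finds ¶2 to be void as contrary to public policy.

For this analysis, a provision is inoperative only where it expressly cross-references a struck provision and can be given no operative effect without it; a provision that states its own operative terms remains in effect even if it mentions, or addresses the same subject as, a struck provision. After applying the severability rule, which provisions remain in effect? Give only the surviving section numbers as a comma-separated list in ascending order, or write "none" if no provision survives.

1, 3, 5

¶2 is struck. ¶4 does nothing except set the extension of the survival period for ¶1 by reference to ¶2; with ¶2 gone it has no independent effect and is inoperative. ¶3 makes ¶5 an essential term, but ¶5 is unaffected, so the severability proviso in ¶3 preserves the remaining provisions. ¶1, ¶3, and ¶5 remain in effect.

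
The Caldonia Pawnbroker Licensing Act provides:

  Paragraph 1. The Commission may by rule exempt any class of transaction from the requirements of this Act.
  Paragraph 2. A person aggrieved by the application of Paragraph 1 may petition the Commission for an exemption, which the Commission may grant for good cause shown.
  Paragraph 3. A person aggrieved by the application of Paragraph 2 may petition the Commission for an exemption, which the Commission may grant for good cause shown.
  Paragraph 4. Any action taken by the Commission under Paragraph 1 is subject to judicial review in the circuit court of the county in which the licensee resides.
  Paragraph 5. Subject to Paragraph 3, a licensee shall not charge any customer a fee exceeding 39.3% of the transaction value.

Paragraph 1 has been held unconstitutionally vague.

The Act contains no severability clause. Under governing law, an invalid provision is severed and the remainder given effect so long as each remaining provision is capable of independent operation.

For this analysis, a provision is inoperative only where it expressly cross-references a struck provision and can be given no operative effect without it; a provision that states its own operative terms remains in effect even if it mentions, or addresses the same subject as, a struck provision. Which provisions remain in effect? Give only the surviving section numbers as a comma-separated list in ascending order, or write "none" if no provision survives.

5

Paragraph 1 is struck. The only function of Paragraph 2 is the exemption procedure for Paragraph 1, so it cannot stand once Paragraph 1 is removed. Paragraph 4 has no operative effect of its own apart from Paragraph 1 and is therefore inoperative. Paragraph 3 merely fixes the exemption procedure for Paragraph 2; with Paragraph 2 gone it has nothing to operate on and falls away. Although Paragraph 5 refers to Paragraph 3, its operative terms do not depend on Paragraph 3, so it remains in effect. With no severability clause, the stated default rule severs what cannot stand and enforces each remaining provision that can operate on its own. Only Paragraph 5 remains in effect.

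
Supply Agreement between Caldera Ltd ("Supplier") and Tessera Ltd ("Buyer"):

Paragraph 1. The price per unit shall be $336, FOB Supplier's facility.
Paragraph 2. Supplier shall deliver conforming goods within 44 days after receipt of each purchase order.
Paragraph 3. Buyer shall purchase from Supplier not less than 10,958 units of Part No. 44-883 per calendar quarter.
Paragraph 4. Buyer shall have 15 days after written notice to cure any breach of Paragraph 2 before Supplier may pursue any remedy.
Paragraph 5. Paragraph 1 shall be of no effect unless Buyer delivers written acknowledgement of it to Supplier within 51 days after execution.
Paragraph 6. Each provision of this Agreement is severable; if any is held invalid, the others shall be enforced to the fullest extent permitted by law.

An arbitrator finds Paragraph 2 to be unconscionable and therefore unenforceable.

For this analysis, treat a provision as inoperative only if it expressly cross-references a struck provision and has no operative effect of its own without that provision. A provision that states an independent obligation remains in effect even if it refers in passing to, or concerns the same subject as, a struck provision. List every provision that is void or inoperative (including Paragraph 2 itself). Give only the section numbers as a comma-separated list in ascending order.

Paragraph 2 is struck. Paragraph 4 merely fixes the cure period for breach of Paragraph 2; with Paragraph 2 gone it has nothing to operate on and falls away. Under the severability clause in Paragraph 6, the remaining provisions continue in force. That leaves Paragraph 1, Paragraph 3, Paragraph 5, and Paragraph 6 in effect.

2, 4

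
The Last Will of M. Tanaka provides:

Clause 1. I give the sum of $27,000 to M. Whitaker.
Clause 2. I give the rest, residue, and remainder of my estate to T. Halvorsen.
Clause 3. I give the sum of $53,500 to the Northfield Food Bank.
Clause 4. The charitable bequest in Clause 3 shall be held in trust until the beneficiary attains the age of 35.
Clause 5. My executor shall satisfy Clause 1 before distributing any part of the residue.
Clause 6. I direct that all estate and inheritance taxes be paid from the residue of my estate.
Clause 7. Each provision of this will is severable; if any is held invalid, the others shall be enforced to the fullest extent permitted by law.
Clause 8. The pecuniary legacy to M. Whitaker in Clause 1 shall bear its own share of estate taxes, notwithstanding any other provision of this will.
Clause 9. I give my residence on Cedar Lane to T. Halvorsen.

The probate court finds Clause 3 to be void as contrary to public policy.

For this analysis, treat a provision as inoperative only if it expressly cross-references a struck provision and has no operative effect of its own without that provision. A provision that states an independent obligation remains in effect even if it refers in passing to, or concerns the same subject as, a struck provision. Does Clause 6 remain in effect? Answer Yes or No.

Clause 3 is struck. The only function of Clause 4 is the trust for Clause 3, so it cannot stand once Clause 3 is removed. Clause 7 is a severability clause and preserves every provision that can still be given independent effect. The provisions still in force are Clause 1, Clause 2, Clause 5, Clause 6, Clause 7, Clause 8, and Clause 9. Clause 6 is among the surviving provisions, so the answer is yes.

Yes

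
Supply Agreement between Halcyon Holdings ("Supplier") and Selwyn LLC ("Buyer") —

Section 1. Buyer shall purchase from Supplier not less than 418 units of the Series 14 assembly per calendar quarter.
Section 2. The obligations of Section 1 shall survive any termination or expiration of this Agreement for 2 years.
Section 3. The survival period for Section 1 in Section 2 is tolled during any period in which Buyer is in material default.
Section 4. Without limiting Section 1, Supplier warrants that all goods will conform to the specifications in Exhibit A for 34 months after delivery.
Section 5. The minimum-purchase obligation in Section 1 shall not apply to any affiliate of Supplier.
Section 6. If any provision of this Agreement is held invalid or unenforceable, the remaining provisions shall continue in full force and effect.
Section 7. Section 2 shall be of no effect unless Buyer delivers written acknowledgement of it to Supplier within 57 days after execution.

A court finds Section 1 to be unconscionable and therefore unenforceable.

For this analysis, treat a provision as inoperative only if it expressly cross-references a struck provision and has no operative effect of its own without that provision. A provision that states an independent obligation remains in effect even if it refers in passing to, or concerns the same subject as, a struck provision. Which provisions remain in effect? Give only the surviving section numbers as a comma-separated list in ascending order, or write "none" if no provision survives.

4, 6

Section 1 is struck. Section 2 operates only by reference to Section 1, so it falls with Section 1. Section 5 does nothing except set the carve-out from the minimum-purchase obligation by reference to Section 1; with Section 1 gone it has no independent effect and is inoperative. The whole of Section 3 is the tolling of the survival period for Section 1, defined by reference to Section 2, so Section 3 cannot stand once Section 2 is removed. Section 7 operates only by reference to Section 2, so it falls with Section 2. Although Section 4 refers to Section 1, its operative terms do not depend on Section 1, so it remains in effect. Section 6 is a severability clause and preserves every provision that can still be given independent effect. Section 4 and Section 6 remain in effect.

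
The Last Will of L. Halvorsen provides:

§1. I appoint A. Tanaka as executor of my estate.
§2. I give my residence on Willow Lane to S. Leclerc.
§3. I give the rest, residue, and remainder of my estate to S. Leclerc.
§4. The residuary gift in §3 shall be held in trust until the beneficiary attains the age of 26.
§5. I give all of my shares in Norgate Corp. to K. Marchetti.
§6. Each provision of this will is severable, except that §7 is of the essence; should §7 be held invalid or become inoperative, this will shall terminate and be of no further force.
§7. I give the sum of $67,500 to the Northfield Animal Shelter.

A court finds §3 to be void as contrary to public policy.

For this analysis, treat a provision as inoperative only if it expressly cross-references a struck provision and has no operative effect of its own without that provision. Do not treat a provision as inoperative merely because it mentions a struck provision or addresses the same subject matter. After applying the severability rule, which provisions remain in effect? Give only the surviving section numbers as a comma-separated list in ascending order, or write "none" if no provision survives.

§3 is struck. §4 has no operative effect of its own apart from §3 and is therefore inoperative. §6 makes §7 an essential term, but §7 is unaffected, so the severability proviso in §6 preserves the remaining provisions. The provisions still in force are §1, §2, §5, §6, and §7.

1, 2, 5, 6, 7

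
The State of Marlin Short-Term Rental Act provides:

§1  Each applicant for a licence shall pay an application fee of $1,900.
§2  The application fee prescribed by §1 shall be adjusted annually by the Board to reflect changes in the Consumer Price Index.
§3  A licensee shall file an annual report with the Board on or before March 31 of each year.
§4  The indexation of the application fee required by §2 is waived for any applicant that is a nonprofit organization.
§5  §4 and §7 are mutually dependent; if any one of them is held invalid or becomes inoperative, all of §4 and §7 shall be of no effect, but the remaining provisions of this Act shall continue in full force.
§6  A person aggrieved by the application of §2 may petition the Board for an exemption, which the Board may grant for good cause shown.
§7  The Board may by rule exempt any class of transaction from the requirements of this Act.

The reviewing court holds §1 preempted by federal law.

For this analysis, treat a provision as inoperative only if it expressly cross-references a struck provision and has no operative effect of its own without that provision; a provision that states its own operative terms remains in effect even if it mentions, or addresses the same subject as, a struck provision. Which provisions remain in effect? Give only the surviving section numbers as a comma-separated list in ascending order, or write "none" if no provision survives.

3, 5

§1 is struck. §2 has no operative effect of its own apart from §1 and is therefore inoperative. §4 operates only by reference to §2, so it falls with §2. The only function of §6 is the exemption procedure for §2, so it cannot stand once §2 is removed. §5 declares §4 and §7 mutually dependent; since one of them has fallen, all of them are of no effect. That brings down §7 as well. The remainder continues in force under §5. The provisions still in force are §3 and §5.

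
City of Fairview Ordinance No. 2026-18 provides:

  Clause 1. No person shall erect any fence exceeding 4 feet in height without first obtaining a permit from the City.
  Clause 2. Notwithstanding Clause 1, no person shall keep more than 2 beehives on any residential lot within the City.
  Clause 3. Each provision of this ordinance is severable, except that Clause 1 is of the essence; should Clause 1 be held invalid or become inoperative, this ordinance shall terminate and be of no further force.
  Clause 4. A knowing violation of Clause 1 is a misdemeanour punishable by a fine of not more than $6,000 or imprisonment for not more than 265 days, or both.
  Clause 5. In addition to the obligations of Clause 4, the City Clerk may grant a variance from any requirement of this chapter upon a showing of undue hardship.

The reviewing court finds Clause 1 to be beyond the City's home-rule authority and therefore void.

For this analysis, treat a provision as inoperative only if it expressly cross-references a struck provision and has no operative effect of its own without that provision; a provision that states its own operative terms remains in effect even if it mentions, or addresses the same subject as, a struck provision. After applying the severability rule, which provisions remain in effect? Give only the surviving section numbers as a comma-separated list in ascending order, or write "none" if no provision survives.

Clause 1 is struck. The only function of Clause 4 is the criminal penalty for violating Clause 1, so it cannot stand once Clause 1 is removed. Clause 3 makes Clause 1 an essential term, and Clause 1 is the provision held invalid; under Clause 3, the entire ordinance is therefore void. No provision of the ordinance survives.

none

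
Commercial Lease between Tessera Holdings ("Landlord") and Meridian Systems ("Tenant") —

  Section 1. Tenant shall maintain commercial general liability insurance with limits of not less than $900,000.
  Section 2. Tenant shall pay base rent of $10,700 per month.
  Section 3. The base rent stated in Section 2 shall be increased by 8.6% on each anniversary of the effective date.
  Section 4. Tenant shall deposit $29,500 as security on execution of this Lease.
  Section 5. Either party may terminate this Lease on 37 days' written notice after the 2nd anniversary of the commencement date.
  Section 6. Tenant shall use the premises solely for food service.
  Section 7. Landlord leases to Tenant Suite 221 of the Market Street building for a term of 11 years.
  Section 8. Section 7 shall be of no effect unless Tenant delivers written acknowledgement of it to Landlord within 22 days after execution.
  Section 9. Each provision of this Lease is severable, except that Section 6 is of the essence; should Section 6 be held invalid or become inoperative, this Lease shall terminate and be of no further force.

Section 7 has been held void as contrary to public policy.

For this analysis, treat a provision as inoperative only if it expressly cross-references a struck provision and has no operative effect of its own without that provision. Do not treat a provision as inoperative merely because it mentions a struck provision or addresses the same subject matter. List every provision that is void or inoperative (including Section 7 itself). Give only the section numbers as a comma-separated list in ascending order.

7, 8

Section 7 is struck. Section 8 has no operative effect of its own apart from Section 7 and is therefore inoperative. Section 9 makes Section 6 an essential term, but Section 6 is unaffected, so the severability proviso in Section 9 preserves the remaining provisions. The provisions still in force are Section 1, Section 2, Section 3, Section 4, Section 5, Section 6, and Section 9.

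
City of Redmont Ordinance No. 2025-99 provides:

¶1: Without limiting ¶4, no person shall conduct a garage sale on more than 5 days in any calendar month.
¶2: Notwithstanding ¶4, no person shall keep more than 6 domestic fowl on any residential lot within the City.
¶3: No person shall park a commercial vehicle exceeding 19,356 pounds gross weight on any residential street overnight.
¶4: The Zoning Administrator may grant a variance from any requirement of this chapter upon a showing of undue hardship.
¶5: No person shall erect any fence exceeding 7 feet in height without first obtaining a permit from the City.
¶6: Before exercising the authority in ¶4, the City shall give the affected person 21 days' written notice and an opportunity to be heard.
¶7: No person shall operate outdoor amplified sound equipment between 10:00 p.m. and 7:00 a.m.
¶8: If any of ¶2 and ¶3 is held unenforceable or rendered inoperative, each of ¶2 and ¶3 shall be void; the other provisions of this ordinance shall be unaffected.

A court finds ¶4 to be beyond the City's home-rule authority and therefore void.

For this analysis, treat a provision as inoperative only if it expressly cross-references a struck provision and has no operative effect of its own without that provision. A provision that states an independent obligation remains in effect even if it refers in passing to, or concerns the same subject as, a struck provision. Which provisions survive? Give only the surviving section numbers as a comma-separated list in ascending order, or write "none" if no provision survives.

¶4 is struck. ¶6 merely fixes the notice-and-hearing requirement for ¶4; with ¶4 gone it has nothing to operate on and falls away. Although ¶1 refers to ¶4, its operative terms do not depend on ¶4, so it remains in effect. Although ¶2 refers to ¶4, its operative terms do not depend on ¶4, so it remains in effect. ¶8 ties ¶2 and ¶3 together, but none of those is affected here; the remaining provisions continue in force under ¶8. ¶1, ¶2, ¶3, ¶5, ¶7, and ¶8 remain in effect.

1, 2, 3, 5, 7, 8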